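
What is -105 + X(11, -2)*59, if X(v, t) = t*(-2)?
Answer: 131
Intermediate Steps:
X(v, t) = -2*t
-105 + X(11, -2)*59 = -105 - 2*(-2)*59 = -105 + 4*59 = -105 + 236 = 131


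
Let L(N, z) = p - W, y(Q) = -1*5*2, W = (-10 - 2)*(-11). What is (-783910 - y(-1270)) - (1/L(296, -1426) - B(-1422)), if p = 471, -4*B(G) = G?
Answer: -531243173/678 ≈ -7.8354e+5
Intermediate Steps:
W = 132 (W = -12*(-11) = 132)
y(Q) = -10 (y(Q) = -5*2 = -10)
B(G) = -G/4
L(N, z) = 339 (L(N, z) = 471 - 1*132 = 471 - 132 = 339)
(-783910 - y(-1270)) - (1/L(296, -1426) - B(-1422)) = (-783910 - 1*(-10)) - (1/339 - (-1)*(-1422)/4) = (-783910 + 10) - (1/339 - 1*711/2) = -783900 - (1/339 - 711/2) = -783900 - 1*(-241027/678) = -783900 + 241027/678 = -531243173/678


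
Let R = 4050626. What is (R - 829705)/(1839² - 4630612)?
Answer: -3220921/1248691 ≈ -2.5794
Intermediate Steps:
(R - 829705)/(1839² - 4630612) = (4050626 - 829705)/(1839² - 4630612) = 3220921/(3381921 - 4630612) = 3220921/(-1248691) = 3220921*(-1/1248691) = -3220921/1248691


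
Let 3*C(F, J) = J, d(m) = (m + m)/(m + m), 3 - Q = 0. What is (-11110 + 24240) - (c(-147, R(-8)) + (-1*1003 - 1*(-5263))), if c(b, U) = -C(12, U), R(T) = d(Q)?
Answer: 26611/3 ≈ 8870.3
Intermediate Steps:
Q = 3 (Q = 3 - 1*0 = 3 + 0 = 3)
d(m) = 1 (d(m) = (2*m)/((2*m)) = (2*m)*(1/(2*m)) = 1)
R(T) = 1
C(F, J) = J/3
c(b, U) = -U/3
(-11110 + 24240) - (c(-147, R(-8)) + (-1*1003 - 1*(-5263))) = (-11110 + 24240) - (-1/3*1 + (-1*1003 - 1*(-5263))) = 13130 - (-1/3 + (-1003 + 5263)) = 13130 - (-1/3 + 4260) = 13130 - 1*12779/3 = 13130 - 12779/3 = 26611/3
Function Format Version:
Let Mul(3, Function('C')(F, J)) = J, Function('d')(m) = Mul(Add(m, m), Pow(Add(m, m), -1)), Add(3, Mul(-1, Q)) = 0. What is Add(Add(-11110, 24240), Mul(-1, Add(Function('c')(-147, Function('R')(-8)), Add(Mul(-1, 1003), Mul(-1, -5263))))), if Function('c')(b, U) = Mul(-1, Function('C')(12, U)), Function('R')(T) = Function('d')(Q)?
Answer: Rational(26611, 3) ≈ 8870.3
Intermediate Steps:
Q = 3 (Q = Add(3, Mul(-1, 0)) = Add(3, 0) = 3)
Function('d')(m) = 1 (Function('d')(m) = Mul(Mul(2, m), Pow(Mul(2, m), -1)) = Mul(Mul(2, m), Mul(Rational(1, 2), Pow(m, -1))) = 1)
Function('R')(T) = 1
Function('C')(F, J) = Mul(Rational(1, 3), J)
Function('c')(b, U) = Mul(Rational(-1, 3), U) (Function('c')(b, U) = Mul(-1, Mul(Rational(1, 3), U)) = Mul(Rational(-1, 3), U))
Add(Add(-11110, 24240), Mul(-1, Add(Function('c')(-147, Function('R')(-8)), Add(Mul(-1, 1003), Mul(-1, -5263))))) = Add(Add(-11110, 24240), Mul(-1, Add(Mul(Rational(-1, 3), 1), Add(Mul(-1, 1003), Mul(-1, -5263))))) = Add(13130, Mul(-1, Add(Rational(-1, 3), Add(-1003, 5263)))) = Add(13130, Mul(-1, Add(Rational(-1, 3), 4260))) = Add(13130, Mul(-1, Rational(12779, 3))) = Add(13130, Rational(-12779, 3)) = Rational(26611, 3)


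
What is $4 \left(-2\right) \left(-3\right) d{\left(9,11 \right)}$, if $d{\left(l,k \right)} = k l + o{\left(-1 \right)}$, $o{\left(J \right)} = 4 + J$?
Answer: $2448$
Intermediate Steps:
$d{\left(l,k \right)} = 3 + k l$ ($d{\left(l,k \right)} = k l + \left(4 - 1\right) = k l + 3 = 3 + k l$)
$4 \left(-2\right) \left(-3\right) d{\left(9,11 \right)} = 4 \left(-2\right) \left(-3\right) \left(3 + 11 \cdot 9\right) = \left(-8\right) \left(-3\right) \left(3 + 99\right) = 24 \cdot 102 = 2448$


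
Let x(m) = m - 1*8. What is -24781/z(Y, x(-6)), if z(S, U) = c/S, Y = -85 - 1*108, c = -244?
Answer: -4782733/244 ≈ -19601.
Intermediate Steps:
x(m) = -8 + m (x(m) = m - 8 = -8 + m)
Y = -193 (Y = -85 - 108 = -193)
z(S, U) = -244/S
-24781/z(Y, x(-6)) = -24781/((-244/(-193))) = -24781/((-244*(-1/193))) = -24781/244/193 = -24781*193/244 = -4782733/244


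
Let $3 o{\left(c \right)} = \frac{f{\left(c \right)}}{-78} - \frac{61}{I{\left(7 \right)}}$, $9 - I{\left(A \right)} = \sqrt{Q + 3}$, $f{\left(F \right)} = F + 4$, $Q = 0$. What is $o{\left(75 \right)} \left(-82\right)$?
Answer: $\frac{25748}{117} + \frac{2501 \sqrt{3}}{117} \approx 257.09$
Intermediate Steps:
$f{\left(F \right)} = 4 + F$
$I{\left(A \right)} = 9 - \sqrt{3}$ ($I{\left(A \right)} = 9 - \sqrt{0 + 3} = 9 - \sqrt{3}$)
$o{\left(c \right)} = - \frac{2}{117} - \frac{61}{3 \left(9 - \sqrt{3}\right)} - \frac{c}{234}$ ($o{\left(c \right)} = \frac{\frac{4 + c}{-78} - \frac{61}{9 - \sqrt{3}}}{3} = \frac{\left(4 + c\right) \left(- \frac{1}{78}\right) - \frac{61}{9 - \sqrt{3}}}{3} = \frac{\left(- \frac{2}{39} - \frac{c}{78}\right) - \frac{61}{9 - \sqrt{3}}}{3} = \frac{- \frac{2}{39} - \frac{61}{9 - \sqrt{3}} - \frac{c}{78}}{3} = - \frac{2}{117} - \frac{61}{3 \left(9 - \sqrt{3}\right)} - \frac{c}{234}$)
$o{\left(75 \right)} \left(-82\right) = \left(- \frac{553}{234} - \frac{61 \sqrt{3}}{234} - \frac{25}{78}\right) \left(-82\right) = \left(- \frac{314}{117} - \frac{61 \sqrt{3}}{234}\right) \left(-82\right) = \frac{25748}{117} + \frac{2501 \sqrt{3}}{117}$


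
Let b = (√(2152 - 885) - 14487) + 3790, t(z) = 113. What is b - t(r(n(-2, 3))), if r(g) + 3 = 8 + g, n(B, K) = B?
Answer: -10810 + √1267 ≈ -10774.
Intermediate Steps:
r(g) = 5 + g (r(g) = -3 + (8 + g) = 5 + g)
b = -10697 + √1267 (b = (√1267 - 14487) + 3790 = (-14487 + √1267) + 3790 = -10697 + √1267 ≈ -10661.)
b - t(r(n(-2, 3))) = (-10697 + √1267) - 1*113 = (-10697 + √1267) - 113 = -10810 + √1267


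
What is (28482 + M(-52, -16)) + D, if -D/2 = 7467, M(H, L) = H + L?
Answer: 13480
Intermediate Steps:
D = -14934 (D = -2*7467 = -14934)
(28482 + M(-52, -16)) + D = (28482 + (-52 - 16)) - 14934 = (28482 - 68) - 14934 = 28414 - 14934 = 13480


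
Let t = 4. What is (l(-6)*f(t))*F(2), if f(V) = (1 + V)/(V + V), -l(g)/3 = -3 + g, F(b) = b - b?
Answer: 0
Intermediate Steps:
F(b) = 0
l(g) = 9 - 3*g (l(g) = -3*(-3 + g) = 9 - 3*g)
f(V) = (1 + V)/(2*V) (f(V) = (1 + V)/((2*V)) = (1 + V)*(1/(2*V)) = (1 + V)/(2*V))
(l(-6)*f(t))*F(2) = ((9 - 3*(-6))*((½)*(1 + 4)/4))*0 = ((9 + 18)*((½)*(¼)*5))*0 = (27*(5/8))*0 = (135/8)*0 = 0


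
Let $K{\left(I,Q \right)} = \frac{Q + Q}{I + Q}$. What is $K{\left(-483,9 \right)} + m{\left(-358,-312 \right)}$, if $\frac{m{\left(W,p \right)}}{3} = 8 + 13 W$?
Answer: $- \frac{1101105}{79} \approx -13938.0$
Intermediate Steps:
$m{\left(W,p \right)} = 24 + 39 W$ ($m{\left(W,p \right)} = 3 \left(8 + 13 W\right) = 24 + 39 W$)
$K{\left(I,Q \right)} = \frac{2 Q}{I + Q}$
$K{\left(-483,9 \right)} + m{\left(-358,-312 \right)} = 2 \cdot 9 \frac{1}{-483 + 9} + \left(24 + 39 \left(-358\right)\right) = 2 \cdot 9 \frac{1}{-474} + \left(24 - 13962\right) = 2 \cdot 9 \left(- \frac{1}{474}\right) - 13938 = - \frac{3}{79} - 13938 = - \frac{1101105}{79}$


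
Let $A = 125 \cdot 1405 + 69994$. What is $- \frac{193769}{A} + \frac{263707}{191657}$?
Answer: $\frac{27634264400}{47074600683} \approx 0.58703$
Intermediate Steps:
$A = 245619$ ($A = 175625 + 69994 = 245619$)
$- \frac{193769}{A} + \frac{263707}{191657} = - \frac{193769}{245619} + \frac{263707}{191657} = \frac{27634264400}{47074600683}$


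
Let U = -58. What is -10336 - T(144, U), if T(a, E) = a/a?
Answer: -10337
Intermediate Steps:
T(a, E) = 1
-10336 - T(144, U) = -10336 - 1*1 = -10336 - 1 = -10337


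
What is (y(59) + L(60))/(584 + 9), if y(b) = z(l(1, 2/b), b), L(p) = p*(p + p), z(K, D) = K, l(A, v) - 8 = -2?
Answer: 7206/593 ≈ 12.152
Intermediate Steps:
l(A, v) = 6 (l(A, v) = 8 - 2 = 6)
L(p) = 2*p² (L(p) = p*(2*p) = 2*p²)
y(b) = 6
(y(59) + L(60))/(584 + 9) = (6 + 2*60²)/(584 + 9) = (6 + 2*3600)/593 = (6 + 7200)*(1/593) = 7206*(1/593) = 7206/593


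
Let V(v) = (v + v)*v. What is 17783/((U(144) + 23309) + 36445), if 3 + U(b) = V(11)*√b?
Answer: 17783/62655 ≈ 0.28382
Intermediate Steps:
V(v) = 2*v² (V(v) = (2*v)*v = 2*v²)
U(b) = -3 + 242*√b (U(b) = -3 + (2*11²)*√b = -3 + (2*121)*√b = -3 + 242*√b)
17783/((U(144) + 23309) + 36445) = 17783/(((-3 + 242*√144) + 23309) + 36445) = 17783/(((-3 + 242*12) + 23309) + 36445) = 17783/(((-3 + 2904) + 23309) + 36445) = 17783/((2901 + 23309) + 36445) = 17783/(26210 + 36445) = 17783/62655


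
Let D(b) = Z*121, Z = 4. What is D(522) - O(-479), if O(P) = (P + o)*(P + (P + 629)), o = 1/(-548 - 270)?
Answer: -128513855/818 ≈ -1.5711e+5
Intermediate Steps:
D(b) = 484 (D(b) = 4*121 = 484)
o = -1/818 (o = 1/(-818) = -1/818 ≈ -0.0012225)
O(P) = (629 + 2*P)*(-1/818 + P) (O(P) = (P - 1/818)*(P + (P + 629)) = (-1/818 + P)*(P + (629 + P)) = (-1/818 + P)*(629 + 2*P) = (629 + 2*P)*(-1/818 + P))
D(522) - O(-479) = 484 - (-629/818 + 2*(-479)² + (257260/409)*(-479)) = 484 - (-629/818 + 2*229441 - 123227540/409) = 484 - (-629/818 + 458882 - 123227540/409) = 484 - 1*128909767/818 = 484 - 128909767/818 = -128513855/818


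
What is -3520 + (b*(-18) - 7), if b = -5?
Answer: -3437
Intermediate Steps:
-3520 + (b*(-18) - 7) = -3520 + (-5*(-18) - 7) = -3520 + (90 - 7) = -3520 + 83 = -3437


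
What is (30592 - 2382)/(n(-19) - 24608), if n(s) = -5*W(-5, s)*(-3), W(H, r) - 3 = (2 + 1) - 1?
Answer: -28210/24533 ≈ -1.1499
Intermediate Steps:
W(H, r) = 5 (W(H, r) = 3 + ((2 + 1) - 1) = 3 + (3 - 1) = 3 + 2 = 5)
n(s) = 75 (n(s) = -5*5*(-3) = -25*(-3) = 75)
(30592 - 2382)/(n(-19) - 24608) = (30592 - 2382)/(75 - 24608) = 28210/(-24533) = 28210*(-1/24533) = -28210/24533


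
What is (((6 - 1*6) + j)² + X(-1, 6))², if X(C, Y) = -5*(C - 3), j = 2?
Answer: 576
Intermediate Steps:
X(C, Y) = 15 - 5*C (X(C, Y) = -5*(-3 + C) = 15 - 5*C)
(((6 - 1*6) + j)² + X(-1, 6))² = (((6 - 1*6) + 2)² + (15 - 5*(-1)))² = (((6 - 6) + 2)² + (15 + 5))² = ((0 + 2)² + 20)² = (2² + 20)² = (4 + 20)² = 24² = 576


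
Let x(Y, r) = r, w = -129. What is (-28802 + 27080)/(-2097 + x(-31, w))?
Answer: 41/53 ≈ 0.77359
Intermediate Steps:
(-28802 + 27080)/(-2097 + x(-31, w)) = (-28802 + 27080)/(-2097 - 129) = -1722/(-2226) = -1722*(-1/2226) = 41/53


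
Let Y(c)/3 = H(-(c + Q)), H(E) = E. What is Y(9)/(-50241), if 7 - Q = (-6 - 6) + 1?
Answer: 27/16747 ≈ 0.0016122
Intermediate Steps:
Q = 18 (Q = 7 - ((-6 - 6) + 1) = 7 - (-12 + 1) = 7 - 1*(-11) = 7 + 11 = 18)
Y(c) = -54 - 3*c (Y(c) = 3*(-(c + 18)) = 3*(-(18 + c)) = 3*(-18 - c) = -54 - 3*c)
Y(9)/(-50241) = (-54 - 3*9)/(-50241) = (-54 - 27)*(-1/50241) = -81*(-1/50241) = 27/16747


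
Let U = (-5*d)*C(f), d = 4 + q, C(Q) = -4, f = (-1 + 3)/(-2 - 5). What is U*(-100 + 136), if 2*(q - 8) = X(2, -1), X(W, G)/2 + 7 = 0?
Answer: 3600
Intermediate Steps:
X(W, G) = -14 (X(W, G) = -14 + 2*0 = -14 + 0 = -14)
f = -2/7 (f = 2/(-7) = 2*(-1/7) = -2/7 ≈ -0.28571)
q = 1 (q = 8 + (1/2)*(-14) = 8 - 7 = 1)
d = 5 (d = 4 + 1 = 5)
U = 100 (U = -5*5*(-4) = -25*(-4) = 100)
U*(-100 + 136) = 100*(-100 + 136) = 100*36 = 3600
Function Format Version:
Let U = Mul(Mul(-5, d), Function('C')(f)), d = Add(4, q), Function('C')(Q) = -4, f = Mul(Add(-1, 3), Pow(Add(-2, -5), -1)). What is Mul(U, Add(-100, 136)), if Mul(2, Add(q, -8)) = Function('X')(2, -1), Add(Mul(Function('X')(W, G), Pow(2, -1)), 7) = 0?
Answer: 3600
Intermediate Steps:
Function('X')(W, G) = -14 (Function('X')(W, G) = Add(-14, Mul(2, 0)) = Add(-14, 0) = -14)
f = Rational(-2, 7) (f = Mul(2, Pow(-7, -1)) = Mul(2, Rational(-1, 7)) = Rational(-2, 7) ≈ -0.28571)
q = 1 (q = Add(8, Mul(Rational(1, 2), -14)) = Add(8, -7) = 1)
d = 5 (d = Add(4, 1) = 5)
U = 100 (U = Mul(Mul(-5, 5), -4) = Mul(-25, -4) = 100)
Mul(U, Add(-100, 136)) = Mul(100, Add(-100, 136)) = Mul(100, 36) = 3600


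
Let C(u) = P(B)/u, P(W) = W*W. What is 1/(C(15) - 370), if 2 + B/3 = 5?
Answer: -5/1823 ≈ -0.0027427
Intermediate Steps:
B = 9 (B = -6 + 3*5 = -6 + 15 = 9)
P(W) = W²
C(u) = 81/u (C(u) = 9²/u = 81/u)
1/(C(15) - 370) = 1/(81/15 - 370) = 1/(81*(1/15) - 370) = 1/(27/5 - 370) = 1/(-1823/5) = -5/1823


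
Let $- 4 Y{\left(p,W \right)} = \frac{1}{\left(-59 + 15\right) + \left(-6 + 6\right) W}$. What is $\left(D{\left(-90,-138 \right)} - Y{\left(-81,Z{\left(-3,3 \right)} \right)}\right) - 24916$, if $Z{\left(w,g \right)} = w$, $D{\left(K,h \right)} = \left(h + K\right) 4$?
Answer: $- \frac{4545729}{176} \approx -25828.0$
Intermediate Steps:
$D{\left(K,h \right)} = 4 K + 4 h$ ($D{\left(K,h \right)} = \left(K + h\right) 4 = 4 K + 4 h$)
$Y{\left(p,W \right)} = \frac{1}{176}$ ($Y{\left(p,W \right)} = - \frac{1}{4 \left(\left(-59 + 15\right) + \left(-6 + 6\right) W\right)} = - \frac{1}{4 \left(-44 + 0 W\right)} = - \frac{1}{4 \left(-44 + 0\right)} = - \frac{1}{4 \left(-44\right)} = \left(- \frac{1}{4}\right) \left(- \frac{1}{44}\right) = \frac{1}{176}$)
$\left(D{\left(-90,-138 \right)} - Y{\left(-81,Z{\left(-3,3 \right)} \right)}\right) - 24916 = \left(\left(4 \left(-90\right) + 4 \left(-138\right)\right) - \frac{1}{176}\right) - 24916 = \left(\left(-360 - 552\right) - \frac{1}{176}\right) - 24916 = \left(-912 - \frac{1}{176}\right) - 24916 = - \frac{160513}{176} - 24916 = - \frac{4545729}{176}$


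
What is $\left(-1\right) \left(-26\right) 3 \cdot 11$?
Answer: $858$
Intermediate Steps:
$\left(-1\right) \left(-26\right) 3 \cdot 11 = 26 \cdot 3 \cdot 11 = 78 \cdot 11 = 858$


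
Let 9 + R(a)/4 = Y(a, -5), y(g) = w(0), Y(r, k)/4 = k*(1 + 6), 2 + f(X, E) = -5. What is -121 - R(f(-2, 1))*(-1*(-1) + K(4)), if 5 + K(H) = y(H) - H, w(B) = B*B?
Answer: -4889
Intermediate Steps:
f(X, E) = -7 (f(X, E) = -2 - 5 = -7)
Y(r, k) = 28*k (Y(r, k) = 4*(k*(1 + 6)) = 4*(k*7) = 4*(7*k) = 28*k)
w(B) = B²
y(g) = 0 (y(g) = 0² = 0)
R(a) = -596 (R(a) = -36 + 4*(28*(-5)) = -36 + 4*(-140) = -36 - 560 = -596)
K(H) = -5 - H (K(H) = -5 + (0 - H) = -5 - H)
-121 - R(f(-2, 1))*(-1*(-1) + K(4)) = -121 - (-596)*(-1*(-1) + (-5 - 1*4)) = -121 - (-596)*(1 + (-5 - 4)) = -121 - (-596)*(1 - 9) = -121 - (-596)*(-8) = -121 - 1*4768 = -121 - 4768 = -4889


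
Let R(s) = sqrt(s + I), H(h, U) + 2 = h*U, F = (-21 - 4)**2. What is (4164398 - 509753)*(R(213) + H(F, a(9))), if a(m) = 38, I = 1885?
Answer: 86790509460 + 3654645*sqrt(2098) ≈ 8.6958e+10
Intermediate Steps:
F = 625 (F = (-25)**2 = 625)
H(h, U) = -2 + U*h (H(h, U) = -2 + h*U = -2 + U*h)
R(s) = sqrt(1885 + s) (R(s) = sqrt(s + 1885) = sqrt(1885 + s))
(4164398 - 509753)*(R(213) + H(F, a(9))) = (4164398 - 509753)*(sqrt(1885 + 213) + (-2 + 38*625)) = 3654645*(sqrt(2098) + (-2 + 23750)) = 3654645*(sqrt(2098) + 23748) = 3654645*(23748 + sqrt(2098)) = 86790509460 + 3654645*sqrt(2098)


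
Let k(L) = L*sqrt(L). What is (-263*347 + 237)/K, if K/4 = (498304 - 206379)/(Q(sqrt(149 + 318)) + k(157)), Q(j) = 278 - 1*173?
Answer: -477876/58385 - 3572692*sqrt(157)/291925 ≈ -161.53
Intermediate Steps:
k(L) = L**(3/2)
Q(j) = 105 (Q(j) = 278 - 173 = 105)
K = 1167700/(105 + 157*sqrt(157)) (K = 4*((498304 - 206379)/(105 + 157**(3/2))) = 4*(291925/(105 + 157*sqrt(157))) = 1167700/(105 + 157*sqrt(157)) ≈ 563.51)
(-263*347 + 237)/K = (-263*347 + 237)/(-30652125/964717 + 45832225*sqrt(157)/964717) = (-91261 + 237)/(-30652125/964717 + 45832225*sqrt(157)/964717) = -91024/(-30652125/964717 + 45832225*sqrt(157)/964717)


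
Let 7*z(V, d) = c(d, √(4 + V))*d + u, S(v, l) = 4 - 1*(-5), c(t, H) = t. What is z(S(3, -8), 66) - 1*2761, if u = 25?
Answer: -14946/7 ≈ -2135.1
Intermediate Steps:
S(v, l) = 9 (S(v, l) = 4 + 5 = 9)
z(V, d) = 25/7 + d²/7 (z(V, d) = (d*d + 25)/7 = (d² + 25)/7 = (25 + d²)/7 = 25/7 + d²/7)
z(S(3, -8), 66) - 1*2761 = (25/7 + (⅐)*66²) - 1*2761 = (25/7 + (⅐)*4356) - 2761 = (25/7 + 4356/7) - 2761 = 4381/7 - 2761 = -14946/7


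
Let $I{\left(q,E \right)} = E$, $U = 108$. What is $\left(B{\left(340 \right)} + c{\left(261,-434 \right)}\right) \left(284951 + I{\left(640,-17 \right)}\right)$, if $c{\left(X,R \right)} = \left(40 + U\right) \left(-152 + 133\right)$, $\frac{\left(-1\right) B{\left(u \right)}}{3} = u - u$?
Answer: $-801234408$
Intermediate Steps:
$B{\left(u \right)} = 0$ ($B{\left(u \right)} = - 3 \left(u - u\right) = \left(-3\right) 0 = 0$)
$c{\left(X,R \right)} = -2812$ ($c{\left(X,R \right)} = \left(40 + 108\right) \left(-152 + 133\right) = 148 \left(-19\right) = -2812$)
$\left(B{\left(340 \right)} + c{\left(261,-434 \right)}\right) \left(284951 + I{\left(640,-17 \right)}\right) = \left(0 - 2812\right) \left(284951 - 17\right) = \left(-2812\right) 284934 = -801234408$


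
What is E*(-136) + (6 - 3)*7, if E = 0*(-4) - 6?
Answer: 837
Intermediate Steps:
E = -6 (E = 0 - 6 = -6)
E*(-136) + (6 - 3)*7 = -6*(-136) + (6 - 3)*7 = 816 + 3*7 = 816 + 21 = 837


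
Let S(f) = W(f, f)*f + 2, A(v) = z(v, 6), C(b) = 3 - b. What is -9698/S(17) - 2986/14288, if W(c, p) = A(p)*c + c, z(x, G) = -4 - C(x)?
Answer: -74031745/22725064 ≈ -3.2577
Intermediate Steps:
z(x, G) = -7 + x (z(x, G) = -4 - (3 - x) = -4 + (-3 + x) = -7 + x)
A(v) = -7 + v
W(c, p) = c + c*(-7 + p) (W(c, p) = (-7 + p)*c + c = c*(-7 + p) + c = c + c*(-7 + p))
S(f) = 2 + f**2*(-6 + f) (S(f) = (f*(-6 + f))*f + 2 = f**2*(-6 + f) + 2 = 2 + f**2*(-6 + f))
-9698/S(17) - 2986/14288 = -9698/(2 + 17**2*(-6 + 17)) - 2986/14288 = -9698/(2 + 289*11) - 2986*1/14288 = -9698/(2 + 3179) - 1493/7144 = -9698/3181 - 1493/7144 = -74031745/22725064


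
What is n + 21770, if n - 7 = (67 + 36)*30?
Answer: 24867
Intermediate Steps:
n = 3097 (n = 7 + (67 + 36)*30 = 7 + 103*30 = 7 + 3090 = 3097)
n + 21770 = 3097 + 21770 = 24867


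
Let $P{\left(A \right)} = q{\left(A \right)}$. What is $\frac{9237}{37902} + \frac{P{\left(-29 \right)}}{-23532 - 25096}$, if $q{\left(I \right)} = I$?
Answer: $\frac{75045999}{307183076} \approx 0.2443$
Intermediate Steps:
$P{\left(A \right)} = A$
$\frac{9237}{37902} + \frac{P{\left(-29 \right)}}{-23532 - 25096} = \frac{9237}{37902} - \frac{29}{-23532 - 25096} = 9237 \cdot \frac{1}{37902} - \frac{29}{-23532 - 25096} = \frac{3079}{12634} - \frac{29}{-48628} = \frac{3079}{12634} - - \frac{29}{48628} = \frac{3079}{12634} + \frac{29}{48628} = \frac{75045999}{307183076}$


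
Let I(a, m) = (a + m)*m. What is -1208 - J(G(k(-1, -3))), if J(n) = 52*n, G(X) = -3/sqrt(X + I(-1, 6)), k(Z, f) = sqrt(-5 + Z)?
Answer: -1208 + 156/sqrt(30 + I*sqrt(6)) ≈ -1179.6 - 1.1579*I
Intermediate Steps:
I(a, m) = m*(a + m)
G(X) = -3/sqrt(30 + X) (G(X) = -3/sqrt(X + 6*(-1 + 6)) = -3/sqrt(X + 6*5) = -3/sqrt(X + 30) = -3/sqrt(30 + X))
-1208 - J(G(k(-1, -3))) = -1208 - 52*(-3/sqrt(30 + sqrt(-5 - 1))) = -1208 - 52*(-3/sqrt(30 + sqrt(-6))) = -1208 - 52*(-3/sqrt(30 + I*sqrt(6))) = -1208 - (-156)/sqrt(30 + I*sqrt(6)) = -1208 + 156/sqrt(30 + I*sqrt(6))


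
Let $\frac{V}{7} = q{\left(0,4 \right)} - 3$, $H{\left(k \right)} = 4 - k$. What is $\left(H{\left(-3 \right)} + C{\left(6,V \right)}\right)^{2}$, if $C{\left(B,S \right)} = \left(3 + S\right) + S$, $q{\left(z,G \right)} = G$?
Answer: $576$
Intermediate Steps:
$V = 7$ ($V = 7 \left(4 - 3\right) = 7 \cdot 1 = 7$)
$C{\left(B,S \right)} = 3 + 2 S$
$\left(H{\left(-3 \right)} + C{\left(6,V \right)}\right)^{2} = \left(\left(4 - -3\right) + \left(3 + 2 \cdot 7\right)\right)^{2} = \left(\left(4 + 3\right) + \left(3 + 14\right)\right)^{2} = \left(7 + 17\right)^{2} = 24^{2} = 576$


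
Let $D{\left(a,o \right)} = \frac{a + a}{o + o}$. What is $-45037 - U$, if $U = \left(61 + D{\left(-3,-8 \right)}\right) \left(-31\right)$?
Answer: $- \frac{345075}{8} \approx -43134.0$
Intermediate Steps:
$D{\left(a,o \right)} = \frac{a}{o}$ ($D{\left(a,o \right)} = \frac{2 a}{2 o} = 2 a \frac{1}{2 o} = \frac{a}{o}$)
$U = - \frac{15221}{8}$ ($U = \left(61 - \frac{3}{-8}\right) \left(-31\right) = \left(61 - - \frac{3}{8}\right) \left(-31\right) = \left(61 + \frac{3}{8}\right) \left(-31\right) = \frac{491}{8} \left(-31\right) = - \frac{15221}{8} \approx -1902.6$)
$-45037 - U = -45037 - - \frac{15221}{8} = -45037 + \frac{15221}{8} = - \frac{345075}{8}$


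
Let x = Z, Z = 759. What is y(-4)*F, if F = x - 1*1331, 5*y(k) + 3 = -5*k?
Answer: -9724/5 ≈ -1944.8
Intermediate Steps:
x = 759
y(k) = -⅗ - k (y(k) = -⅗ + (-5*k)/5 = -⅗ - k)
F = -572 (F = 759 - 1*1331 = 759 - 1331 = -572)
y(-4)*F = (-⅗ - 1*(-4))*(-572) = (-⅗ + 4)*(-572) = (17/5)*(-572) = -9724/5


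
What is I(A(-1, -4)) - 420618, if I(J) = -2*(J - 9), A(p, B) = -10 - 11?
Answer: -420558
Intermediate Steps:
A(p, B) = -21
I(J) = 18 - 2*J (I(J) = -2*(-9 + J) = 18 - 2*J)
I(A(-1, -4)) - 420618 = (18 - 2*(-21)) - 420618 = (18 + 42) - 420618 = 60 - 420618 = -420558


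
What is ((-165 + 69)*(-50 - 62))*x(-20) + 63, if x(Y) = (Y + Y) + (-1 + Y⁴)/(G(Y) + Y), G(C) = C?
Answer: -217188741/5 ≈ -4.3438e+7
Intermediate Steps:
x(Y) = 2*Y + (-1 + Y⁴)/(2*Y) (x(Y) = (Y + Y) + (-1 + Y⁴)/(Y + Y) = 2*Y + (-1 + Y⁴)/((2*Y)) = 2*Y + (-1 + Y⁴)*(1/(2*Y)) = 2*Y + (-1 + Y⁴)/(2*Y))
((-165 + 69)*(-50 - 62))*x(-20) + 63 = ((-165 + 69)*(-50 - 62))*((½)*(-1 + (-20)⁴ + 4*(-20)²)/(-20)) + 63 = (-96*(-112))*((½)*(-1/20)*(-1 + 160000 + 4*400)) + 63 = 10752*((½)*(-1/20)*(-1 + 160000 + 1600)) + 63 = 10752*((½)*(-1/20)*161599) + 63 = 10752*(-161599/40) + 63 = -217189056/5 + 63 = -217188741/5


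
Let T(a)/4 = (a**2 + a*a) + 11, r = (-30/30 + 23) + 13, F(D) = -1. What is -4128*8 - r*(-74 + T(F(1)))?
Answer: -32254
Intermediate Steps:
r = 35 (r = (-30*1/30 + 23) + 13 = (-1 + 23) + 13 = 22 + 13 = 35)
T(a) = 44 + 8*a**2 (T(a) = 4*((a**2 + a*a) + 11) = 4*((a**2 + a**2) + 11) = 4*(2*a**2 + 11) = 4*(11 + 2*a**2) = 44 + 8*a**2)
-4128*8 - r*(-74 + T(F(1))) = -4128*8 - 35*(-74 + (44 + 8*(-1)**2)) = -33024 - 35*(-74 + (44 + 8*1)) = -33024 - 35*(-74 + (44 + 8)) = -33024 - 35*(-74 + 52) = -33024 - 35*(-22) = -33024 - 1*(-770) = -33024 + 770 = -32254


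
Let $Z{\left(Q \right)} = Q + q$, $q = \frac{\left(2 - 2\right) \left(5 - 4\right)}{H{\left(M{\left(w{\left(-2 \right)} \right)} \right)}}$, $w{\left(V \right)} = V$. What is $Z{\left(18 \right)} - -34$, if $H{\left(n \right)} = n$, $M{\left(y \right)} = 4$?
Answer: $52$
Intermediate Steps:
$q = 0$ ($q = \frac{\left(2 - 2\right) \left(5 - 4\right)}{4} = 0 \cdot 1 \cdot \frac{1}{4} = 0 \cdot \frac{1}{4} = 0$)
$Z{\left(Q \right)} = Q$ ($Z{\left(Q \right)} = Q + 0 = Q$)
$Z{\left(18 \right)} - -34 = 18 - -34 = 18 + 34 = 52$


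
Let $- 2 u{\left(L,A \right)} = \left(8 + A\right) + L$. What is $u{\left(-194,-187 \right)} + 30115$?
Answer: $\frac{60603}{2} \approx 30302.0$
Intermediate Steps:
$u{\left(L,A \right)} = -4 - \frac{A}{2} - \frac{L}{2}$ ($u{\left(L,A \right)} = - \frac{\left(8 + A\right) + L}{2} = - \frac{8 + A + L}{2} = -4 - \frac{A}{2} - \frac{L}{2}$)
$u{\left(-194,-187 \right)} + 30115 = \left(-4 - - \frac{187}{2} - -97\right) + 30115 = \left(-4 + \frac{187}{2} + 97\right) + 30115 = \frac{373}{2} + 30115 = \frac{60603}{2}$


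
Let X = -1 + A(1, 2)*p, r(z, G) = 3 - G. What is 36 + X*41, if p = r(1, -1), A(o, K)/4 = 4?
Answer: 2619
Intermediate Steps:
A(o, K) = 16 (A(o, K) = 4*4 = 16)
p = 4 (p = 3 - 1*(-1) = 3 + 1 = 4)
X = 63 (X = -1 + 16*4 = -1 + 64 = 63)
36 + X*41 = 36 + 63*41 = 36 + 2583 = 2619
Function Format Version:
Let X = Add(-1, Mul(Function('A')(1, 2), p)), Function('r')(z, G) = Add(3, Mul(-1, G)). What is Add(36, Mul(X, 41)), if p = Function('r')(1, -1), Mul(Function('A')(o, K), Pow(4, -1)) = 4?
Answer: 2619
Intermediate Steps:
Function('A')(o, K) = 16 (Function('A')(o, K) = Mul(4, 4) = 16)
p = 4 (p = Add(3, Mul(-1, -1)) = Add(3, 1) = 4)
X = 63 (X = Add(-1, Mul(16, 4)) = Add(-1, 64) = 63)
Add(36, Mul(X, 41)) = Add(36, Mul(63, 41)) = Add(36, 2583) = 2619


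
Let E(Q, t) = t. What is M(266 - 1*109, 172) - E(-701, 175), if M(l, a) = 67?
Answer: -108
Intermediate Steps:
M(266 - 1*109, 172) - E(-701, 175) = 67 - 1*175 = 67 - 175 = -108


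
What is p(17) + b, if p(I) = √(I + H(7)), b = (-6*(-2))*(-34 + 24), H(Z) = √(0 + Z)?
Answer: -120 + √(17 + √7) ≈ -115.57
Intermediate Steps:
H(Z) = √Z
b = -120 (b = 12*(-10) = -120)
p(I) = √(I + √7)
p(17) + b = √(17 + √7) - 120 = -120 + √(17 + √7)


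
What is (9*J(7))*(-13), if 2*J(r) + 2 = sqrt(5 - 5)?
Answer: 117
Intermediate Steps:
J(r) = -1 (J(r) = -1 + sqrt(5 - 5)/2 = -1 + sqrt(0)/2 = -1 + (1/2)*0 = -1 + 0 = -1)
(9*J(7))*(-13) = (9*(-1))*(-13) = -9*(-13) = 117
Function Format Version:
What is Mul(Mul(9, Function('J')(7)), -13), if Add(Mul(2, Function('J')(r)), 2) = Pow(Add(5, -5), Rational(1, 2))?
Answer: 117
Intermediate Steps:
Function('J')(r) = -1 (Function('J')(r) = Add(-1, Mul(Rational(1, 2), Pow(Add(5, -5), Rational(1, 2)))) = Add(-1, Mul(Rational(1, 2), Pow(0, Rational(1, 2)))) = Add(-1, Mul(Rational(1, 2), 0)) = Add(-1, 0) = -1)
Mul(Mul(9, Function('J')(7)), -13) = Mul(Mul(9, -1), -13) = Mul(-9, -13) = 117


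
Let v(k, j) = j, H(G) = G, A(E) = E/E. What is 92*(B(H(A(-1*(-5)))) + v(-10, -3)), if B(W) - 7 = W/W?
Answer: 460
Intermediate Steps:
A(E) = 1
B(W) = 8 (B(W) = 7 + W/W = 7 + 1 = 8)
92*(B(H(A(-1*(-5)))) + v(-10, -3)) = 92*(8 - 3) = 92*5 = 460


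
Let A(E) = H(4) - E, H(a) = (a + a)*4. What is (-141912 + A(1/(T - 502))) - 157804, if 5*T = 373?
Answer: -640424703/2137 ≈ -2.9968e+5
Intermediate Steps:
T = 373/5 (T = (⅕)*373 = 373/5 ≈ 74.600)
H(a) = 8*a (H(a) = (2*a)*4 = 8*a)
A(E) = 32 - E (A(E) = 8*4 - E = 32 - E)
(-141912 + A(1/(T - 502))) - 157804 = (-141912 + (32 - 1/(373/5 - 502))) - 157804 = (-141912 + (32 - 1/(-2137/5))) - 157804 = (-141912 + (32 - 1*(-5/2137))) - 157804 = (-141912 + (32 + 5/2137)) - 157804 = (-141912 + 68389/2137) - 157804 = -303197555/2137 - 157804 = -640424703/2137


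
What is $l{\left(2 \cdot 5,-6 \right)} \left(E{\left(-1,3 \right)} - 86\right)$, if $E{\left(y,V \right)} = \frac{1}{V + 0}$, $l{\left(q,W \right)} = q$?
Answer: $- \frac{2570}{3} \approx -856.67$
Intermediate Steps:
$E{\left(y,V \right)} = \frac{1}{V}$
$l{\left(2 \cdot 5,-6 \right)} \left(E{\left(-1,3 \right)} - 86\right) = 2 \cdot 5 \left(\frac{1}{3} - 86\right) = 10 \left(\frac{1}{3} - 86\right) = 10 \left(- \frac{257}{3}\right) = - \frac{2570}{3}$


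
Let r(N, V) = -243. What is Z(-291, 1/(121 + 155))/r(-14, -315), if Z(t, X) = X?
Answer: -1/67068 ≈ -1.4910e-5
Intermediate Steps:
Z(-291, 1/(121 + 155))/r(-14, -315) = 1/((121 + 155)*(-243)) = -1/243/276 = (1/276)*(-1/243) = -1/67068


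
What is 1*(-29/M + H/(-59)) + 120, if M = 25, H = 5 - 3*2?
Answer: 175314/1475 ≈ 118.86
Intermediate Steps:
H = -1 (H = 5 - 6 = -1)
1*(-29/M + H/(-59)) + 120 = 1*(-29/25 - 1/(-59)) + 120 = 1*(-29*1/25 - 1*(-1/59)) + 120 = 1*(-29/25 + 1/59) + 120 = 1*(-1686/1475) + 120 = -1686/1475 + 120 = 175314/1475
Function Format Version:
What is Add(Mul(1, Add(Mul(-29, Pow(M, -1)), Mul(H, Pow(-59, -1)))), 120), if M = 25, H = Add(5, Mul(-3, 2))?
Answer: Rational(175314, 1475) ≈ 118.86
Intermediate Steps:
H = -1 (H = Add(5, -6) = -1)
Add(Mul(1, Add(Mul(-29, Pow(M, -1)), Mul(H, Pow(-59, -1)))), 120) = Add(Mul(1, Add(Mul(-29, Pow(25, -1)), Mul(-1, Pow(-59, -1)))), 120) = Add(Mul(1, Add(Mul(-29, Rational(1, 25)), Mul(-1, Rational(-1, 59)))), 120) = Add(Mul(1, Add(Rational(-29, 25), Rational(1, 59))), 120) = Add(Mul(1, Rational(-1686, 1475)), 120) = Add(Rational(-1686, 1475), 120) = Rational(175314, 1475)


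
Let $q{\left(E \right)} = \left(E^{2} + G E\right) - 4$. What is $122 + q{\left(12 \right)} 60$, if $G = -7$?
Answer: $3482$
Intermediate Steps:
$q{\left(E \right)} = -4 + E^{2} - 7 E$ ($q{\left(E \right)} = \left(E^{2} - 7 E\right) - 4 = -4 + E^{2} - 7 E$)
$122 + q{\left(12 \right)} 60 = 122 + \left(-4 + 12^{2} - 84\right) 60 = 122 + \left(-4 + 144 - 84\right) 60 = 122 + 56 \cdot 60 = 122 + 3360 = 3482$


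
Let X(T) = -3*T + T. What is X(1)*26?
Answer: -52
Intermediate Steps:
X(T) = -2*T
X(1)*26 = -2*1*26 = -2*26 = -52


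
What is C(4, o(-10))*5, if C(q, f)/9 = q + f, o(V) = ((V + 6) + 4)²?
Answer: 180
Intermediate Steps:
o(V) = (10 + V)² (o(V) = ((6 + V) + 4)² = (10 + V)²)
C(q, f) = 9*f + 9*q (C(q, f) = 9*(q + f) = 9*(f + q) = 9*f + 9*q)
C(4, o(-10))*5 = (9*(10 - 10)² + 9*4)*5 = (9*0² + 36)*5 = (9*0 + 36)*5 = (0 + 36)*5 = 36*5 = 180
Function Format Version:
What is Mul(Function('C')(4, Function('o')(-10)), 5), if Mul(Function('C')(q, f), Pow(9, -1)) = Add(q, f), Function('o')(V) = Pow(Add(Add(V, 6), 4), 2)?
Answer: 180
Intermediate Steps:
Function('o')(V) = Pow(Add(10, V), 2) (Function('o')(V) = Pow(Add(Add(6, V), 4), 2) = Pow(Add(10, V), 2))
Function('C')(q, f) = Add(Mul(9, f), Mul(9, q)) (Function('C')(q, f) = Mul(9, Add(q, f)) = Mul(9, Add(f, q)) = Add(Mul(9, f), Mul(9, q)))
Mul(Function('C')(4, Function('o')(-10)), 5) = Mul(Add(Mul(9, Pow(Add(10, -10), 2)), Mul(9, 4)), 5) = Mul(Add(Mul(9, Pow(0, 2)), 36), 5) = Mul(Add(Mul(9, 0), 36), 5) = Mul(Add(0, 36), 5) = Mul(36, 5) = 180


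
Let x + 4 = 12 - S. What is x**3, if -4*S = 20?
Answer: 2197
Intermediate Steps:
S = -5 (S = -1/4*20 = -5)
x = 13 (x = -4 + (12 - 1*(-5)) = -4 + (12 + 5) = -4 + 17 = 13)
x**3 = 13**3 = 2197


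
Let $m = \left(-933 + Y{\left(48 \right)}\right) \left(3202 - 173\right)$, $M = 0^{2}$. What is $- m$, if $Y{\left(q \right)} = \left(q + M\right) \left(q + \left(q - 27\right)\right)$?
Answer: $-7205991$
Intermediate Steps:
$M = 0$
$Y{\left(q \right)} = q \left(-27 + 2 q\right)$ ($Y{\left(q \right)} = \left(q + 0\right) \left(q + \left(q - 27\right)\right) = q \left(q + \left(q - 27\right)\right) = q \left(q + \left(-27 + q\right)\right) = q \left(-27 + 2 q\right)$)
$m = 7205991$ ($m = \left(-933 + 48 \left(-27 + 2 \cdot 48\right)\right) \left(3202 - 173\right) = \left(-933 + 48 \left(-27 + 96\right)\right) 3029 = \left(-933 + 48 \cdot 69\right) 3029 = \left(-933 + 3312\right) 3029 = 2379 \cdot 3029 = 7205991$)
$- m = \left(-1\right) 7205991 = -7205991$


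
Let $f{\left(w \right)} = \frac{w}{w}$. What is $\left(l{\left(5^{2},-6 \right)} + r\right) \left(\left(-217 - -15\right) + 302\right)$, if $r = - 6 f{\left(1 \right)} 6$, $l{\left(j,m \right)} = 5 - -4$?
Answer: $-2700$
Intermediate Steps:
$f{\left(w \right)} = 1$
$l{\left(j,m \right)} = 9$ ($l{\left(j,m \right)} = 5 + 4 = 9$)
$r = -36$ ($r = \left(-6\right) 1 \cdot 6 = \left(-6\right) 6 = -36$)
$\left(l{\left(5^{2},-6 \right)} + r\right) \left(\left(-217 - -15\right) + 302\right) = \left(9 - 36\right) \left(\left(-217 - -15\right) + 302\right) = - 27 \left(\left(-217 + 15\right) + 302\right) = - 27 \left(-202 + 302\right) = \left(-27\right) 100 = -2700$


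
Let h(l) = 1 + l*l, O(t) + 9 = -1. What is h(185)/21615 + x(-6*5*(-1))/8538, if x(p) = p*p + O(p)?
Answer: 51909823/30758145 ≈ 1.6877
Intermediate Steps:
O(t) = -10 (O(t) = -9 - 1 = -10)
x(p) = -10 + p² (x(p) = p*p - 10 = p² - 10 = -10 + p²)
h(l) = 1 + l²
h(185)/21615 + x(-6*5*(-1))/8538 = (1 + 185²)/21615 + (-10 + (-6*5*(-1))²)/8538 = (1 + 34225)*(1/21615) + (-10 + (-30*(-1))²)*(1/8538) = 34226*(1/21615) + (-10 + 30²)*(1/8538) = 34226/21615 + (-10 + 900)*(1/8538) = 34226/21615 + 890*(1/8538) = 34226/21615 + 445/4269 = 51909823/30758145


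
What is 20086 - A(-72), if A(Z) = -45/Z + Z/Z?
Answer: 160675/8 ≈ 20084.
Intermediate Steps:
A(Z) = 1 - 45/Z (A(Z) = -45/Z + 1 = 1 - 45/Z)
20086 - A(-72) = 20086 - (-45 - 72)/(-72) = 20086 - (-1)*(-117)/72 = 20086 - 1*13/8 = 20086 - 13/8 = 160675/8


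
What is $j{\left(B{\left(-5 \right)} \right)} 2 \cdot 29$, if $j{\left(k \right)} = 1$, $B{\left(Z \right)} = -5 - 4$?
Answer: $58$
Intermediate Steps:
$B{\left(Z \right)} = -9$ ($B{\left(Z \right)} = -5 - 4 = -9$)
$j{\left(B{\left(-5 \right)} \right)} 2 \cdot 29 = 1 \cdot 2 \cdot 29 = 2 \cdot 29 = 58$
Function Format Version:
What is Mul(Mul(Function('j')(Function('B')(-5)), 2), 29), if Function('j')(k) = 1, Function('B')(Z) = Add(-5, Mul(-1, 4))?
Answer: 58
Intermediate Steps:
Function('B')(Z) = -9 (Function('B')(Z) = Add(-5, -4) = -9)
Mul(Mul(Function('j')(Function('B')(-5)), 2), 29) = Mul(Mul(1, 2), 29) = Mul(2, 29) = 58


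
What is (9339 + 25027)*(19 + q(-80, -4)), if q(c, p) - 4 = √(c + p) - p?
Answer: 927882 + 68732*I*√21 ≈ 9.2788e+5 + 3.1497e+5*I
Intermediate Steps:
q(c, p) = 4 + √(c + p) - p (q(c, p) = 4 + (√(c + p) - p) = 4 + √(c + p) - p)
(9339 + 25027)*(19 + q(-80, -4)) = (9339 + 25027)*(19 + (4 + √(-80 - 4) - 1*(-4))) = 34366*(19 + (4 + √(-84) + 4)) = 34366*(19 + (4 + 2*I*√21 + 4)) = 34366*(19 + (8 + 2*I*√21)) = 34366*(27 + 2*I*√21) = 927882 + 68732*I*√21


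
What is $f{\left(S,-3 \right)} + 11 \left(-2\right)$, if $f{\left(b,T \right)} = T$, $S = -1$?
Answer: $-25$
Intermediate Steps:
$f{\left(S,-3 \right)} + 11 \left(-2\right) = -3 + 11 \left(-2\right) = -3 - 22 = -25$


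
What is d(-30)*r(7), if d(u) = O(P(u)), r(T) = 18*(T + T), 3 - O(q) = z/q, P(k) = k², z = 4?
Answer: 18872/25 ≈ 754.88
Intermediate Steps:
O(q) = 3 - 4/q
r(T) = 36*T (r(T) = 18*(2*T) = 36*T)
d(u) = 3 - 4/u²
d(-30)*r(7) = (3 - 4/(-30)²)*(36*7) = (3 - 4*1/900)*252 = (3 - 1/225)*252 = (674/225)*252 = 18872/25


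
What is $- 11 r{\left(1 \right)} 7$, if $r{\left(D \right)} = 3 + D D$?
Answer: $-308$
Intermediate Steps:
$r{\left(D \right)} = 3 + D^{2}$
$- 11 r{\left(1 \right)} 7 = - 11 \left(3 + 1^{2}\right) 7 = - 11 \left(3 + 1\right) 7 = \left(-11\right) 4 \cdot 7 = \left(-44\right) 7 = -308$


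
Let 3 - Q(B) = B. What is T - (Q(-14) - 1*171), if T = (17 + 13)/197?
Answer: 30368/197 ≈ 154.15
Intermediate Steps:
Q(B) = 3 - B
T = 30/197 (T = 30*(1/197) = 30/197 ≈ 0.15228)
T - (Q(-14) - 1*171) = 30/197 - ((3 - 1*(-14)) - 1*171) = 30/197 - ((3 + 14) - 171) = 30/197 - (17 - 171) = 30/197 - 1*(-154) = 30/197 + 154 = 30368/197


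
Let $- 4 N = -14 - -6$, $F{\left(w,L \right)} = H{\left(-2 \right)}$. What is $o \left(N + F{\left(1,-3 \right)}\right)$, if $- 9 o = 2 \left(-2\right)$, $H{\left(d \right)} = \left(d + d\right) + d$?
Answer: $- \frac{16}{9} \approx -1.7778$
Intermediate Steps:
$H{\left(d \right)} = 3 d$ ($H{\left(d \right)} = 2 d + d = 3 d$)
$F{\left(w,L \right)} = -6$ ($F{\left(w,L \right)} = 3 \left(-2\right) = -6$)
$o = \frac{4}{9}$ ($o = - \frac{2 \left(-2\right)}{9} = \left(- \frac{1}{9}\right) \left(-4\right) = \frac{4}{9} \approx 0.44444$)
$N = 2$ ($N = - \frac{-14 - -6}{4} = - \frac{-14 + 6}{4} = \left(- \frac{1}{4}\right) \left(-8\right) = 2$)
$o \left(N + F{\left(1,-3 \right)}\right) = \frac{4 \left(2 - 6\right)}{9} = \frac{4}{9} \left(-4\right) = - \frac{16}{9}$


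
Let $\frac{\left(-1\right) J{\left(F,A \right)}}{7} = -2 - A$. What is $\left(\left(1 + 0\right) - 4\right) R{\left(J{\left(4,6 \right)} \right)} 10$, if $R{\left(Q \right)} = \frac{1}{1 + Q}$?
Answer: $- \frac{10}{19} \approx -0.52632$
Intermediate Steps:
$J{\left(F,A \right)} = 14 + 7 A$ ($J{\left(F,A \right)} = - 7 \left(-2 - A\right) = 14 + 7 A$)
$\left(\left(1 + 0\right) - 4\right) R{\left(J{\left(4,6 \right)} \right)} 10 = \frac{\left(1 + 0\right) - 4}{1 + \left(14 + 7 \cdot 6\right)} 10 = \frac{1 - 4}{1 + \left(14 + 42\right)} 10 = - \frac{3}{1 + 56} \cdot 10 = - \frac{3}{57} \cdot 10 = \left(-3\right) \frac{1}{57} \cdot 10 = \left(- \frac{1}{19}\right) 10 = - \frac{10}{19}$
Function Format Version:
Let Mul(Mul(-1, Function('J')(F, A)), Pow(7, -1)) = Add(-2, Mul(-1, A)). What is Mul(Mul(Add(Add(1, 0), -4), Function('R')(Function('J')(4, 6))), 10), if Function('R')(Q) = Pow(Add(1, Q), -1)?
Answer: Rational(-10, 19) ≈ -0.52632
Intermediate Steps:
Function('J')(F, A) = Add(14, Mul(7, A)) (Function('J')(F, A) = Mul(-7, Add(-2, Mul(-1, A))) = Add(14, Mul(7, A)))
Mul(Mul(Add(Add(1, 0), -4), Function('R')(Function('J')(4, 6))), 10) = Mul(Mul(Add(Add(1, 0), -4), Pow(Add(1, Add(14, Mul(7, 6))), -1)), 10) = Mul(Mul(Add(1, -4), Pow(Add(1, Add(14, 42)), -1)), 10) = Mul(Mul(-3, Pow(Add(1, 56), -1)), 10) = Mul(Mul(-3, Pow(57, -1)), 10) = Mul(Mul(-3, Rational(1, 57)), 10) = Mul(Rational(-1, 19), 10) = Rational(-10, 19)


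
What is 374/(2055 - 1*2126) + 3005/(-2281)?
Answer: -1066449/161951 ≈ -6.5850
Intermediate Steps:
374/(2055 - 1*2126) + 3005/(-2281) = 374/(2055 - 2126) + 3005*(-1/2281) = 374/(-71) - 3005/2281 = 374*(-1/71) - 3005/2281 = -374/71 - 3005/2281 = -1066449/161951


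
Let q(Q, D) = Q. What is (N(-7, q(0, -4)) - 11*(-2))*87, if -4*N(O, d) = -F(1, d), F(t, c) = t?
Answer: 7743/4 ≈ 1935.8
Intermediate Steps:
N(O, d) = 1/4 (N(O, d) = -(-1)/4 = -1/4*(-1) = 1/4)
(N(-7, q(0, -4)) - 11*(-2))*87 = (1/4 - 11*(-2))*87 = (1/4 + 22)*87 = (89/4)*87 = 7743/4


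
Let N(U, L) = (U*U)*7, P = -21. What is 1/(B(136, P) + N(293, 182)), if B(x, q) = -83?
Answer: 1/600860 ≈ 1.6643e-6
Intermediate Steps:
N(U, L) = 7*U² (N(U, L) = U²*7 = 7*U²)
1/(B(136, P) + N(293, 182)) = 1/(-83 + 7*293²) = 1/(-83 + 7*85849) = 1/(-83 + 600943) = 1/600860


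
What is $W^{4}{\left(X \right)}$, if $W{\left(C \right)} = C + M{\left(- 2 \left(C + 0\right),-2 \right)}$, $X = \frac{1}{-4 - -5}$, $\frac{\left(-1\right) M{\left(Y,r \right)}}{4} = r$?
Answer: $6561$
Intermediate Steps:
$M{\left(Y,r \right)} = - 4 r$
$X = 1$ ($X = \frac{1}{-4 + 5} = 1^{-1} = 1$)
$W{\left(C \right)} = 8 + C$ ($W{\left(C \right)} = C - -8 = C + 8 = 8 + C$)
$W^{4}{\left(X \right)} = \left(8 + 1\right)^{4} = 9^{4} = 6561$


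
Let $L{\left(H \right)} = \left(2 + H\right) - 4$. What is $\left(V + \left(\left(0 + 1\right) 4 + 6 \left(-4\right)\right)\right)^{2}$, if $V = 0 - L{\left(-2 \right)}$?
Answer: $256$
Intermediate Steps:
$L{\left(H \right)} = -2 + H$
$V = 4$ ($V = 0 - \left(-2 - 2\right) = 0 - -4 = 0 + 4 = 4$)
$\left(V + \left(\left(0 + 1\right) 4 + 6 \left(-4\right)\right)\right)^{2} = \left(4 + \left(\left(0 + 1\right) 4 + 6 \left(-4\right)\right)\right)^{2} = \left(4 + \left(1 \cdot 4 - 24\right)\right)^{2} = \left(4 + \left(4 - 24\right)\right)^{2} = \left(4 - 20\right)^{2} = \left(-16\right)^{2} = 256$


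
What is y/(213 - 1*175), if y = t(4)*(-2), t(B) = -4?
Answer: 4/19 ≈ 0.21053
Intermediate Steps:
y = 8 (y = -4*(-2) = 8)
y/(213 - 1*175) = 8/(213 - 1*175) = 8/(213 - 175) = 8/38 = 8*(1/38) = 4/19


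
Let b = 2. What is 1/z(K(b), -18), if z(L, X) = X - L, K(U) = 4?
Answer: -1/22 ≈ -0.045455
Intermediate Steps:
1/z(K(b), -18) = 1/(-18 - 1*4) = 1/(-18 - 4) = 1/(-22) = -1/22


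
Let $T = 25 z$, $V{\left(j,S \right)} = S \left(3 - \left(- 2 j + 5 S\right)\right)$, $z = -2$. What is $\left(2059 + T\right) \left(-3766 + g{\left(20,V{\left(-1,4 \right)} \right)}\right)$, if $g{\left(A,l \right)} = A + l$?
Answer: $-7678398$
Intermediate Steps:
$V{\left(j,S \right)} = S \left(3 - 5 S + 2 j\right)$ ($V{\left(j,S \right)} = S \left(3 - \left(- 2 j + 5 S\right)\right) = S \left(3 - 5 S + 2 j\right)$)
$T = -50$ ($T = 25 \left(-2\right) = -50$)
$\left(2059 + T\right) \left(-3766 + g{\left(20,V{\left(-1,4 \right)} \right)}\right) = \left(2059 - 50\right) \left(-3766 + \left(20 + 4 \left(3 - 20 + 2 \left(-1\right)\right)\right)\right) = 2009 \left(-3766 + \left(20 + 4 \left(3 - 20 - 2\right)\right)\right) = 2009 \left(-3766 + \left(20 + 4 \left(-19\right)\right)\right) = 2009 \left(-3766 + \left(20 - 76\right)\right) = 2009 \left(-3766 - 56\right) = 2009 \left(-3822\right) = -7678398$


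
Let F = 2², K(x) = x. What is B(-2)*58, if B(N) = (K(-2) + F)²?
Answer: 232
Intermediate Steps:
F = 4
B(N) = 4 (B(N) = (-2 + 4)² = 2² = 4)
B(-2)*58 = 4*58 = 232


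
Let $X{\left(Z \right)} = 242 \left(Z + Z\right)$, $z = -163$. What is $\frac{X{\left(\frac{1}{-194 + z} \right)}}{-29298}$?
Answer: $\frac{242}{5229693} \approx 4.6274 \cdot 10^{-5}$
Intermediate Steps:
$X{\left(Z \right)} = 484 Z$ ($X{\left(Z \right)} = 242 \cdot 2 Z = 484 Z$)
$\frac{X{\left(\frac{1}{-194 + z} \right)}}{-29298} = \frac{484 \frac{1}{-194 - 163}}{-29298} = \frac{484}{-357} \left(- \frac{1}{29298}\right) = 484 \left(- \frac{1}{357}\right) \left(- \frac{1}{29298}\right) = \left(- \frac{484}{357}\right) \left(- \frac{1}{29298}\right) = \frac{242}{5229693}$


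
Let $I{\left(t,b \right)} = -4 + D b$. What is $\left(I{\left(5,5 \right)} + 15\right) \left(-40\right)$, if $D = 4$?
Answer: $-1240$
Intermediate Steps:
$I{\left(t,b \right)} = -4 + 4 b$
$\left(I{\left(5,5 \right)} + 15\right) \left(-40\right) = \left(\left(-4 + 4 \cdot 5\right) + 15\right) \left(-40\right) = \left(\left(-4 + 20\right) + 15\right) \left(-40\right) = \left(16 + 15\right) \left(-40\right) = 31 \left(-40\right) = -1240$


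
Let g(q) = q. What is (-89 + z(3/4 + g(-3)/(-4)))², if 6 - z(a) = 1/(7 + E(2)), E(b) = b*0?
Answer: 338724/49 ≈ 6912.7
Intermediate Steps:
E(b) = 0
z(a) = 41/7 (z(a) = 6 - 1/(7 + 0) = 6 - 1/7 = 6 - 1*⅐ = 6 - ⅐ = 41/7)
(-89 + z(3/4 + g(-3)/(-4)))² = (-89 + 41/7)² = (-582/7)² = 338724/49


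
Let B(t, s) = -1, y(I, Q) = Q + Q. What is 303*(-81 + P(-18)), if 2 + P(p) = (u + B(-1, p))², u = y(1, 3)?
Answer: -17574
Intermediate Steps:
y(I, Q) = 2*Q
u = 6 (u = 2*3 = 6)
P(p) = 23 (P(p) = -2 + (6 - 1)² = -2 + 5² = -2 + 25 = 23)
303*(-81 + P(-18)) = 303*(-81 + 23) = 303*(-58) = -17574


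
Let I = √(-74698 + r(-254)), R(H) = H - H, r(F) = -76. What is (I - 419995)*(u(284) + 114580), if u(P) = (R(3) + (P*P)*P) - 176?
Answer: -9668582256460 + 161144956*I*√1526 ≈ -9.6686e+12 + 6.295e+9*I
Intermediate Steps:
R(H) = 0
I = 7*I*√1526 (I = √(-74698 - 76) = √(-74774) = 7*I*√1526 ≈ 273.45*I)
u(P) = -176 + P³ (u(P) = (0 + (P*P)*P) - 176 = (0 + P²*P) - 176 = (0 + P³) - 176 = P³ - 176 = -176 + P³)
(I - 419995)*(u(284) + 114580) = (7*I*√1526 - 419995)*((-176 + 284³) + 114580) = (-419995 + 7*I*√1526)*((-176 + 22906304) + 114580) = (-419995 + 7*I*√1526)*(22906128 + 114580) = (-419995 + 7*I*√1526)*23020708 = -9668582256460 + 161144956*I*√1526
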